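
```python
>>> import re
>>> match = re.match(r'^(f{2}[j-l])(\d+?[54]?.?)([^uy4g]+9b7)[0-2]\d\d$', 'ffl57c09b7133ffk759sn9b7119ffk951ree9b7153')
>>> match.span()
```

(0, 42)

With `match`, the pattern is implicitly anchored at the beginning.
The match spans [0:42] → 'ffl57c09b7133ffk759sn9b7119ffk951ree9b7153'.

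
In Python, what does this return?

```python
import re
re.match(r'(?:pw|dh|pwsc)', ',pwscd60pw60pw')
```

None

`re.match` won't scan ahead — the pattern has to work from the very first character.
Here the string doesn't start with a match, so the call returns None.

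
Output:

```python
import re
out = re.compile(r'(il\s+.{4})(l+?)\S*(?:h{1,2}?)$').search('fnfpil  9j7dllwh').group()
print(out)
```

il  9j7dllwh

The match spans [4:16] → 'il  9j7dllwh'.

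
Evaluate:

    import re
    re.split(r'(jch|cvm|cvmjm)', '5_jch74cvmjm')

['5_', 'jch', '74', 'cvm', 'jm']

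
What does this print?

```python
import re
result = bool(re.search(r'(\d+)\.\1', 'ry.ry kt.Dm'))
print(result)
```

False

`\1` has to match the exact text group 1 already captured.
Here no position works, so the call returns None, and `bool(None)` is False.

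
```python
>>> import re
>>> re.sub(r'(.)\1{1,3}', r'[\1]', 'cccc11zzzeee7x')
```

A backreference is literal: `\1` must see the identical characters the first group matched.
Each match is replaced using the text its own group 1 captured.

'[c][1][z][e]7x'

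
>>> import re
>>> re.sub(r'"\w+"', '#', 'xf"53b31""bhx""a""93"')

Every occurrence is swapped for '#'.

'xf####'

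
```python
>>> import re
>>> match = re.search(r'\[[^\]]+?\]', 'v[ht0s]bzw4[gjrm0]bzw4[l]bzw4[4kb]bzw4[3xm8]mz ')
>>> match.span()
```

(1, 7)

The match spans [1:7] → '[ht0s]'.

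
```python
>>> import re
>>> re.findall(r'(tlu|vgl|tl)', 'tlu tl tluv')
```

['tlu', 'tl', 'tlu']

Branches in `(...|...)` are attempted left-to-right; the first branch that allows the whole pattern to succeed is taken.
`findall` collects group 1 from each match (3 total).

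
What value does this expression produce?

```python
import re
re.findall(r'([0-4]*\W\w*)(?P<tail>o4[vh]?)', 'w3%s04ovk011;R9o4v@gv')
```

[('011;R9', 'o4v')]

This matches zero or more of a character in [0-4], then a non-word character, then zero or more of a word character (captured); then the literal 'o4', then optionally one of [vh] (captured as 'tail').
Scanning left to right: at [9:18] match '011;R9o4v', groups = ('011;R9', 'o4v').
With 2 capturing groups, `findall` returns a 2-tuple per match.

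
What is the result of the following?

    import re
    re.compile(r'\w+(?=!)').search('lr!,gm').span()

(0, 2)

The lookaround is zero-width — it requires the adjacent text to match without consuming it, so the asserted text isn't part of the match.
Unlike `match`, `search` isn't anchored — it looks for the pattern anywhere in the string.
The match spans [0:2] → 'lr'.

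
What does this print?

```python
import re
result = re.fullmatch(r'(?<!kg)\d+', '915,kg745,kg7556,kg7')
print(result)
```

None

For `fullmatch`, every character of the input must be accounted for by the pattern.
Here there's no way to consume every character, so the call returns None.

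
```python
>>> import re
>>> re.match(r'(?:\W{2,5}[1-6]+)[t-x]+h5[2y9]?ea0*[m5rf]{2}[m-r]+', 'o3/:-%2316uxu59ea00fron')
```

None

`re.match` won't scan ahead — the pattern has to work from the very first character.
Here the string doesn't start with a match, so the call returns None.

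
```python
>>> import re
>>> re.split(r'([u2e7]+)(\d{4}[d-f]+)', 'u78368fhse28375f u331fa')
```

['', 'u7', '8368f', 'hs', 'e2', '8375f', ' u331fa']

Pattern: one or more of one of [u2e7] (captured); then exactly 4 of a digit, then one or more of a character in [d-f] (captured).
Matches to split on: at [0:7] → 'u78368f'; at [9:16] → 'e28375f'.
With a capturing group present, the delimiter's captured portion is kept in the result list.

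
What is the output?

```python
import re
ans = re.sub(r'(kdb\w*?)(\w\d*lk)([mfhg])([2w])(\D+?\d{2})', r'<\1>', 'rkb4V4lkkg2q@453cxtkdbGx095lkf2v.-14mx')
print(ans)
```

rkb4V4lkkg2q@453cxt<kdbG>mx

This matches the literal 'kdb', then zero or more of a word character (lazy) (captured); then a word character, then zero or more of a digit, then the literal 'lk' (captured); then one of [mfhg] (captured); then one of [2w] (captured); then one or more of a non-digit (lazy), then exactly 2 of a digit (captured).
Matches: at [19:36] → 'kdbGx095lkf2v.-14'.
`\1` in the replacement pulls in group 1's text for each match.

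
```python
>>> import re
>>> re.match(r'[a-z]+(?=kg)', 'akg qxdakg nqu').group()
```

Because the assertion is zero-width, the text it checks is not consumed and won't appear in the result.
With `match`, the pattern is implicitly anchored at the beginning.
The match spans [0:1] → 'a'.

'a'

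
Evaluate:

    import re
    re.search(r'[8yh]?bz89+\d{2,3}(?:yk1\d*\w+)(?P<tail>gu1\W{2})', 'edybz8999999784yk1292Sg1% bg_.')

None

Here no position works, so the call returns None.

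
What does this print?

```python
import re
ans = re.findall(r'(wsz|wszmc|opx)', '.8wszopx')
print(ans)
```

['wsz', 'opx']

Matches: at [2:5] match 'wsz', group 1 = 'wsz'; at [5:8] match 'opx', group 1 = 'opx'.
With a single group, `findall` returns only what that group captured — 2 items.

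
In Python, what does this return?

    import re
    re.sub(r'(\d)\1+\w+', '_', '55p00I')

'_'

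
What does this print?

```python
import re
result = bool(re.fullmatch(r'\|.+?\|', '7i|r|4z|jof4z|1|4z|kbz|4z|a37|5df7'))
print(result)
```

False

`fullmatch` succeeds only if the pattern covers the string from start to end.
Here there's no way to consume every character, so the call returns None, and `bool(None)` is False.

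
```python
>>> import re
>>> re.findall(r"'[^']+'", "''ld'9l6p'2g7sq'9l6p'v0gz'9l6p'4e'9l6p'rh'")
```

["'ld'", "'2g7sq'", "'v0gz'", "'4e'", "'rh'"]

With no groups in the pattern, `findall` gives back each whole match — 5 here.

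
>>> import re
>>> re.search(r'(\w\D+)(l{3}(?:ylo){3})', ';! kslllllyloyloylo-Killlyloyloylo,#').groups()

The match spans [3:34] → 'kslllllyloyloylo-Killlyloyloylo'.
Captured: group 1 = 'kslllllyloyloylo-Ki', group 2 = 'lllyloyloylo'.

('kslllllyloyloylo-Ki', 'lllyloyloylo')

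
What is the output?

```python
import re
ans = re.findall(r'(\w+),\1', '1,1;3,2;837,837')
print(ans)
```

After group 1 captures some text, `\1` only succeeds where that same text appears again.
Matches: at [0:3] match '1,1', group 1 = '1'; at [8:15] match '837,837', group 1 = '837'.
`findall` collects group 1 from each match (2 total).

['1', '837']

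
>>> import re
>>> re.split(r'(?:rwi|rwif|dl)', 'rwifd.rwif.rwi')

Alternation isn't longest-match — the leftmost alternative that fits at this position is chosen.
`split` removes every match and returns the 4 fragments in between.

['', 'fd.', 'f.', '']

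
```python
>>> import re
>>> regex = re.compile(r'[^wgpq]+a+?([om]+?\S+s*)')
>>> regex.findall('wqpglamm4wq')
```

['mm4wq']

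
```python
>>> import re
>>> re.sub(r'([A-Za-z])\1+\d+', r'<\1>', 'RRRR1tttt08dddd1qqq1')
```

'<R><t><d><q>'

`\1` is not a pattern — it's the concrete string captured by group 1, re-applied verbatim.
Matches: at [0:5] → 'RRRR1'; at [5:11] → 'tttt08'; at [11:16] → 'dddd1'; at [16:20] → 'qqq1'.
`\1` in the replacement pulls in group 1's text for each match.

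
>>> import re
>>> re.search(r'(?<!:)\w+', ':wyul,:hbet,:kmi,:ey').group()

`(?!…)`/`(?<!…)` only lets a position through if the neighbouring text does NOT match; no characters are consumed.
`search` walks the string left to right and returns the first match it finds.
The match spans [2:5] → 'yul'.

'yul'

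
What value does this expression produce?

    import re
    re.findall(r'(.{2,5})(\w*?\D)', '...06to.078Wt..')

This matches 2 to 5 of any character (captured); then zero or more of a word character (lazy), then a non-digit (captured).
A non-greedy quantifier consumes as few characters as it can — just enough that the remainder of the pattern still matches from where it stops; whatever follows it matches normally.
Walking the string: at [0:6] match '...06t', groups = ('...06', 't'); at [6:12] match 'o.078W', groups = ('o.078', 'W'); at [12:15] match 't..', groups = ('t.', '.').
`findall` packs the 2 group values into a tuple for every match.

[('...06', 't'), ('o.078', 'W'), ('t.', '.')]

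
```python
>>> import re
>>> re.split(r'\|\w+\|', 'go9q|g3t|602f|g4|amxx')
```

['go9q', '602f', 'amxx']

Each match becomes a cut point; 3 segments remain.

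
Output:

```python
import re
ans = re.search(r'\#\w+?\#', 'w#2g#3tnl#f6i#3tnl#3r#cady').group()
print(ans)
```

`search` walks the string left to right and returns the first match it finds.
The match spans [1:5] → '#2g#'.

#2g#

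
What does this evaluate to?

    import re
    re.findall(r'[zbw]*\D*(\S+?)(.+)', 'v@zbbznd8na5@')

[('8', 'na5@')]

The pattern matches zero or more of one of [zbw], then zero or more of a non-digit; then one or more of a non-whitespace character (lazy) (captured); then one or more of any character (captured).
Lazy quantifiers expand one character at a time until the remainder of the pattern can match.
Scanning left to right: at [0:13] match 'v@zbbznd8na5@', groups = ('8', 'na5@').
2 groups means the one result is a tuple of 2 captured strings — 1 here.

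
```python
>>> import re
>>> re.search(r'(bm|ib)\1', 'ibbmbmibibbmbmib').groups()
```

('bm',)

The match spans [2:6] → 'bmbm'.
Captured: group 1 = 'bm'.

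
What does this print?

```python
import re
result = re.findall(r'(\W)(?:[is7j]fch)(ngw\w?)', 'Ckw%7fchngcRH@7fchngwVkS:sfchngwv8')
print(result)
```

[('@', 'ngwV'), (':', 'ngwv')]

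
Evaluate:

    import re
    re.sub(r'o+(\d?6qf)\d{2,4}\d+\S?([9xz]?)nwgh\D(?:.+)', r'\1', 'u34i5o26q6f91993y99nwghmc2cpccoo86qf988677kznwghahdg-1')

'u34i5o26q6f91993y99nwghmc2cpcc86qf'

This matches one or more of a literal 'o'; then optionally a digit, then the literal '6qf' (captured); then 2 to 4 of a digit, then one or more of a digit, then optionally a non-whitespace character; then optionally one of [9xz] (captured); then the literal 'n', then the literal 'wgh', then a non-digit; then one or more of any character (non-capturing group).
Matches: at [30:54] → 'oo86qf988677kznwghahdg-1'.
Each match is replaced using the text its own group 1 captured.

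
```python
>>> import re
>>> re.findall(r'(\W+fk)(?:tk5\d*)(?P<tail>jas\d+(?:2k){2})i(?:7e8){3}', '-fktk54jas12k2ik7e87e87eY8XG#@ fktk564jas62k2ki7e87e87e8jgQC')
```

The pattern matches one or more of a non-word character, then the literal 'fk' (captured); then the literal 'tk5', then zero or more of a digit (non-capturing group); then the literal 'jas', then one or more of a digit, then the literal '2k' repeated 2 times (captured as 'tail'); then the literal 'i', then the literal '7e8' repeated 3 times.
Scanning left to right: at [28:56] match '#@ fktk564jas62k2ki7e87e87e8', groups = ('#@ fk', 'jas62k2k').
Multiple groups make `findall` return tuples — one 2-tuple for the one match.

[('#@ fk', 'jas62k2k')]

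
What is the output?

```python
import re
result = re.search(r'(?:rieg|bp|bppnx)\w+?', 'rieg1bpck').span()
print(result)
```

(0, 5)

`search` walks the string left to right and returns the first match it finds.
The match spans [0:5] → 'rieg1'.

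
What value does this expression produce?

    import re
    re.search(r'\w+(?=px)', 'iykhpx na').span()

Because the assertion is zero-width, the text it checks is not consumed and won't appear in the result.
`re.search` tries every starting position until one works.
The match spans [0:4] → 'iykh'.

(0, 4)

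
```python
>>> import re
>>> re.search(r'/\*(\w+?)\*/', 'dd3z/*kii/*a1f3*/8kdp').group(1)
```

'a1f3'

The match spans [9:17] → '/*a1f3*/'.
Captured: group 1 = 'a1f3'.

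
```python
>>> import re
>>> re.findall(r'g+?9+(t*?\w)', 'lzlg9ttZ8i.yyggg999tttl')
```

['t', 't']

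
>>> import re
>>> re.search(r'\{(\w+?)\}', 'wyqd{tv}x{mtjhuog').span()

(4, 8)

The match spans [4:8] → '{tv}'.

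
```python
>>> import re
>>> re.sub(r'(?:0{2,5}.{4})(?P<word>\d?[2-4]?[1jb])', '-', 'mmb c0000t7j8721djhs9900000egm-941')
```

Pattern: 2 to 5 of a literal '0', then exactly 4 of any character (non-capturing group); then optionally a digit, then optionally a character in [2-4], then one of [1jb] (captured as 'word').
Matches: at [5:16] → '0000t7j8721'; at [22:34] → '00000egm-941'.
Each match is replaced by '-'.

'mmb c-djhs99-'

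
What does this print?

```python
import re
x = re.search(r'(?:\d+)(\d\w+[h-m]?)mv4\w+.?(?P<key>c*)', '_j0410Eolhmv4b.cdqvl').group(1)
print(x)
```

The match spans [2:16] → '0410Eolhmv4b.c'.
Captured: group 1 = '0Eolh', group 2 = 'c'.

0Eolh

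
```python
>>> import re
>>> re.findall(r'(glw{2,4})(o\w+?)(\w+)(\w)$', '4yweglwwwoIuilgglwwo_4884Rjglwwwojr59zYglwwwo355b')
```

[('glwww', 'oI', 'uilgglwwo_4884Rjglwwwojr59zYglwwwo355', 'b')]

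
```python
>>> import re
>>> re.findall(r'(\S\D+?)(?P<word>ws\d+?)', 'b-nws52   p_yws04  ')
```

This matches a non-whitespace character, then one or more of a non-digit (lazy) (captured); then the literal 'ws', then one or more of a digit (lazy) (captured as 'word').
`findall` packs the 2 group values into a tuple for every match.

[('b-n', 'ws5'), ('2   p_y', 'ws0')]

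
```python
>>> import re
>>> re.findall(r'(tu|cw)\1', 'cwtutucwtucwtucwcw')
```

After group 1 captures some text, `\1` only succeeds where that same text appears again.
Matches: at [2:6] match 'tutu', group 1 = 'tu'; at [14:18] match 'cwcw', group 1 = 'cw'.
With a single group, `findall` returns only what that group captured — 2 items.

['tu', 'cw']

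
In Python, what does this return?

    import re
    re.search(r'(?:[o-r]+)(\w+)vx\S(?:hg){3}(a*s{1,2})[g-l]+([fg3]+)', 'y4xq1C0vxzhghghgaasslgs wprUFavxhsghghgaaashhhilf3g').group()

'q1C0vxzhghghgaasslg'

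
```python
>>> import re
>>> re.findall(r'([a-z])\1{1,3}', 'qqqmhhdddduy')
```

['q', 'h', 'd']

A backreference is literal: `\1` must see the identical characters the first group matched.
Walking the string: at [0:3] match 'qqq', group 1 = 'q'; at [4:6] match 'hh', group 1 = 'h'; at [6:10] match 'dddd', group 1 = 'd'.
One capturing group, so `findall` returns just the captured substring from each match — 3 in all.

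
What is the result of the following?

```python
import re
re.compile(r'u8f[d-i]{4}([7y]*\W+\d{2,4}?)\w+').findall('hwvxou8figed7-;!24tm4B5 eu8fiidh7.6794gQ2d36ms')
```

Pattern: the literal 'u8f', then exactly 4 of a character in [d-i]; then zero or more of one of [7y], then one or more of a non-word character, then 2 to 4 of a digit (lazy) (captured); then one or more of a word character.
The `?` after the quantifier makes it lazy — it takes as little as possible before letting the rest of the pattern try.
Scanning left to right: at [5:23] match 'u8figed7-;!24tm4B5', group 1 = '7-;!24'; at [25:46] match 'u8fiidh7.6794gQ2d36ms', group 1 = '7.67'.
`findall` collects group 1 from each match (2 total).

['7-;!24', '7.67']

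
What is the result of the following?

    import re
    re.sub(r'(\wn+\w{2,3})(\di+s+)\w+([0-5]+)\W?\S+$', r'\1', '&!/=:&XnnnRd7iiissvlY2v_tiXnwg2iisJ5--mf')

This matches a word character, then one or more of the literal 'n', then 2 to 3 of a word character (captured); then a digit, then one or more of a literal 'i', then one or more of the literal 's' (captured); then one or more of a word character; then one or more of a character in [0-5] (captured); then optionally a non-word character, then one or more of a non-whitespace character; then anchored at the end.
Matches: at [6:40] → 'XnnnRd7iiissvlY2v_tiXnwg2iisJ5--mf'.
`\1` in the replacement pulls in group 1's text for each match.

'&!/=:&XnnnRd'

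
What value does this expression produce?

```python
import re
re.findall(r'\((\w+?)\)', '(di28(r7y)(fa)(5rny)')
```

Matches: at [5:10] match '(r7y)', group 1 = 'r7y'; at [10:14] match '(fa)', group 1 = 'fa'; at [14:20] match '(5rny)', group 1 = '5rny'.
`findall` collects group 1 from each match (3 total).

['r7y', 'fa', '5rny']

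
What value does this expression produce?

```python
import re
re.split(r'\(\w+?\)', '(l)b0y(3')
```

['', 'b0y(3']

Splitting on the pattern gives 2 pieces.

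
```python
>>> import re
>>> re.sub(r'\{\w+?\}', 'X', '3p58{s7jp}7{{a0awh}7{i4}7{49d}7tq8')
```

Each match is replaced by 'X'.

'3p58X7{X7X7X7tq8'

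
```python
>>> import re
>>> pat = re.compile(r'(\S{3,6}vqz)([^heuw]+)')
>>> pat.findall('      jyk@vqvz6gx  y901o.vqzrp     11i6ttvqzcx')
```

[('y901o.vqz', 'rp     11i6ttvqzcx')]

This matches 3 to 6 of a non-whitespace character, then the literal 'vqz' (captured); then one or more of any character except [heuw] (captured).
Scanning left to right: at [19:46] match 'y901o.vqzrp     11i6ttvqzcx', groups = ('y901o.vqz', 'rp     11i6ttvqzcx').
2 groups means the one result is a tuple of 2 captured strings — 1 here.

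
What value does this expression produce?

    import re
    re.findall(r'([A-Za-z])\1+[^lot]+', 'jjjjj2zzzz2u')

['j']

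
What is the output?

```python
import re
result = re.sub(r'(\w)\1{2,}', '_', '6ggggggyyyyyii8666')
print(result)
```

A backreference is literal: `\1` must see the identical characters the first group matched.
Every occurrence is swapped for '_'.

6__ii8_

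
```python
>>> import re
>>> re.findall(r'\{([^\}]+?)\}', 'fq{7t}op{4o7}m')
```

['7t', '4o7']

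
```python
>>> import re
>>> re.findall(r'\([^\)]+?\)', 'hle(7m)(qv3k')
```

['(7m)']

Walking the string: at [3:7] → '(7m)'.
Since nothing is captured, `findall` lists the 1 matched substring directly.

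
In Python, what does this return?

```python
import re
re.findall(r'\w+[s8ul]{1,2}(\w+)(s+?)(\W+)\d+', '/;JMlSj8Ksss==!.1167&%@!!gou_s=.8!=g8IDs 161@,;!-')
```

[('s', 's', '==!.'), ('_', 's', '=.'), ('ID', 's', ' ')]

The pattern matches one or more of a word character, then 1 to 2 of one of [s8ul]; then one or more of a word character (captured); then one or more of a literal 's' (lazy) (captured); then one or more of a non-word character (captured); then one or more of a digit.
Scanning left to right: at [2:20] match 'JMlSj8Ksss==!.1167', groups = ('s', 's', '==!.'); at [25:33] match 'gou_s=.8', groups = ('_', 's', '=.'); at [35:44] match 'g8IDs 161', groups = ('ID', 's', ' ').
Multiple groups make `findall` return tuples — one 3-tuple for each match.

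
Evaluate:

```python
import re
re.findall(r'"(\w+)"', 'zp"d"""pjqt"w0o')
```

Walking the string: at [2:5] match '"d"', group 1 = 'd'; at [6:12] match '"pjqt"', group 1 = 'pjqt'.
One capturing group, so `findall` returns just the captured substring from each match — 2 in all.

['d', 'pjqt']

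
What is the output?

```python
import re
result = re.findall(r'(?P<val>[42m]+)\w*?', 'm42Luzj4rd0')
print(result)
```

['m42', '4']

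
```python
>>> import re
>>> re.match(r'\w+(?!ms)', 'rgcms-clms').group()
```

`(?!…)`/`(?<!…)` only lets a position through if the neighbouring text does NOT match; no characters are consumed.
With `match`, the pattern is implicitly anchored at the beginning.
The match spans [0:5] → 'rgcms'.

'rgcms'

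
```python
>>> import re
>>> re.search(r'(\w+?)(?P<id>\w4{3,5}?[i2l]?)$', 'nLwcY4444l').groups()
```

('nLwc', 'Y4444l')

The match spans [0:10] → 'nLwcY4444l'.
Captured: group 1 = 'nLwc', group 2 = 'Y4444l'.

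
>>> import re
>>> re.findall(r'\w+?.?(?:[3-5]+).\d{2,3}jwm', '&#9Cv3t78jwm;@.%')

['9Cv3t78jwm']

Pattern: one or more of a word character (lazy), then optionally any character; then one or more of a character in [3-5] (non-capturing group); then any character, then 2 to 3 of a digit, then the literal 'jwm'.
Scanning left to right: at [2:12] → '9Cv3t78jwm'.
`findall` yields the raw match text (1 of them) because the pattern has no groups.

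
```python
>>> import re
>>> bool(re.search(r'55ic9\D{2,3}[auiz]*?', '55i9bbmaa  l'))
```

Pattern: the literal '55i', then the literal 'c9'; then 2 to 3 of a non-digit, then zero or more of one of [auiz] (lazy).
`re.search` tries every starting position until one works.
Here no position works, so the call returns None, and `bool(None)` is False.

False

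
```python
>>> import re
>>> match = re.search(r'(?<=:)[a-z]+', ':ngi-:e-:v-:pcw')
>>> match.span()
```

Because the assertion is zero-width, the text it checks is not consumed and won't appear in the result.
The match spans [1:4] → 'ngi'.

(1, 4)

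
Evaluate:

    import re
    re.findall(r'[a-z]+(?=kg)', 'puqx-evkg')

The lookaround is zero-width — it requires the adjacent text to match without consuming it, so the asserted text isn't part of the match.
Walking the string: at [5:7] → 'ev'.
No capturing groups, so `findall` returns the 1 full match string.

['ev']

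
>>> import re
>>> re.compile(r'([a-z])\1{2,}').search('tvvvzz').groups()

('v',)

The backreference `\1` re-matches whatever the first group consumed, character for character.
`search` walks the string left to right and returns the first match it finds.
The match spans [1:4] → 'vvv'.
Captured: group 1 = 'v'.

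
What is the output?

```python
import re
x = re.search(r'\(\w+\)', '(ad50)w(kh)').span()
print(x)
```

(0, 6)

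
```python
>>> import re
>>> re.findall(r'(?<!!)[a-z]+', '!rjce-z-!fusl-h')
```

['jce', 'z', 'usl', 'h']

Because the assertion is negative and zero-width, positions next to the forbidden text are skipped.
Since nothing is captured, `findall` lists the 4 matched substrings directly.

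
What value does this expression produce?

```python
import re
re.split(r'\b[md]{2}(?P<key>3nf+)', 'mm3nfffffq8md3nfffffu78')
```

['', '3nfffff', 'q8md3nfffffu78']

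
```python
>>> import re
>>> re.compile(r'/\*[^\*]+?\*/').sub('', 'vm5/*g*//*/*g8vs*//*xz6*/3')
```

Every occurrence is swapped for ''.

'vm5/*3'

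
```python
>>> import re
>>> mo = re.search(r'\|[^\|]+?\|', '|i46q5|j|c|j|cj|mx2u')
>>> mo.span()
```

`re.search` tries every starting position until one works.
The match spans [0:7] → '|i46q5|'.

(0, 7)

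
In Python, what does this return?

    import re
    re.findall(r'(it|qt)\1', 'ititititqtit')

['it', 'it']

The backreference `\1` re-matches whatever the first group consumed, character for character.
With a single group, `findall` returns only what that group captured — 2 items.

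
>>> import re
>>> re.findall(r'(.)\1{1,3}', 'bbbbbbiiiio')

`\1` is not a pattern — it's the concrete string captured by group 1, re-applied verbatim.
One capturing group, so `findall` returns just the captured substring from each match — 3 in all.

['b', 'b', 'i']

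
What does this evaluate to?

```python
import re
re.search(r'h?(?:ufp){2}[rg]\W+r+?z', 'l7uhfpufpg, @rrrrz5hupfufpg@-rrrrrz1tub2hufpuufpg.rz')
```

The pattern matches optionally a literal 'h'; then the literal 'ufp' repeated 2 times, then one of [rg]; then one or more of a non-word character; then one or more of a literal 'r' (lazy), then a literal 'z'.
Here nothing in the string fits, so the call returns None.

None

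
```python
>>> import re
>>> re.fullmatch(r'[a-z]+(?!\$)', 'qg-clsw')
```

None

A negative assertion filters positions out without eating any characters.
`re.fullmatch` is like wrapping the pattern in `^…$` (in single-line mode).
Here there's no way to consume every character, so the call returns None.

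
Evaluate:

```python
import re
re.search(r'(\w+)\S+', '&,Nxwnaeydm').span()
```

(2, 11)

The pattern matches one or more of a word character (captured); then one or more of a non-whitespace character.
Unlike `match`, `search` isn't anchored — it looks for the pattern anywhere in the string.
The match spans [2:11] → 'Nxwnaeydm'.
Captured: group 1 = 'Nxwnaeyd'.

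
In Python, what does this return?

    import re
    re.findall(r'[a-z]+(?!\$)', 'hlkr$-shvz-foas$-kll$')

The negative lookaround is zero-width — it rules out positions where the adjacent text would match, without consuming anything.
Scanning left to right: at [0:3] → 'hlk'; at [6:10] → 'shvz'; at [11:14] → 'foa'; at [17:19] → 'kl'.
With no groups in the pattern, `findall` gives back each whole match — 4 here.

['hlk', 'shvz', 'foa', 'kl']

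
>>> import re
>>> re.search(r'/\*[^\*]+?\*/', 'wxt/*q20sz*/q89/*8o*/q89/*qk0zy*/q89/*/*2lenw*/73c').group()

'/*q20sz*/'

The match spans [3:12] → '/*q20sz*/'.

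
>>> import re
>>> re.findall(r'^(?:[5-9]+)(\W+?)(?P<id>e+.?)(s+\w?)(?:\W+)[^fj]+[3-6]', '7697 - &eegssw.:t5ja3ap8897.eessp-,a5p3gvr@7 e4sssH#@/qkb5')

3 groups means the one result is a tuple of 3 captured strings — 1 here.

[(' - &', 'eeg', 'ssw')]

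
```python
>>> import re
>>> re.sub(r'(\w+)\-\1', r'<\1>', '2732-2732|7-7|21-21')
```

'<2732>|<7>|<21>'

`\1` is not a pattern — it's the concrete string captured by group 1, re-applied verbatim.
Each match is replaced using the text its own group 1 captured.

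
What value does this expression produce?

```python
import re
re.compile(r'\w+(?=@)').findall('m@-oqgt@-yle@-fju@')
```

Because the assertion is zero-width, the text it checks is not consumed and won't appear in the result.
Matches: at [0:1] → 'm'; at [3:7] → 'oqgt'; at [9:12] → 'yle'; at [14:17] → 'fju'.
No capturing groups, so `findall` returns the 4 full match strings.

['m', 'oqgt', 'yle', 'fju']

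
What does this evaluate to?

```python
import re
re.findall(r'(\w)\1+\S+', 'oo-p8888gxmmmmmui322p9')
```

['o']

`\1` is not a pattern — it's the concrete string captured by group 1, re-applied verbatim.
One capturing group, so `findall` returns just the captured substring from the one match — 1 in all.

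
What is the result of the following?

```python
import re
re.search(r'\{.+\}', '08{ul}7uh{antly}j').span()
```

(2, 16)

The match spans [2:16] → '{ul}7uh{antly}'.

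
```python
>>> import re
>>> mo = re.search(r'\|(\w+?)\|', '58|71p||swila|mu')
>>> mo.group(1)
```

'71p'

The match spans [2:7] → '|71p|'.
Captured: group 1 = '71p'.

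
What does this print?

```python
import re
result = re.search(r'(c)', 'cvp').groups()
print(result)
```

The match spans [0:1] → 'c'.
Captured: group 1 = 'c'.

('c',)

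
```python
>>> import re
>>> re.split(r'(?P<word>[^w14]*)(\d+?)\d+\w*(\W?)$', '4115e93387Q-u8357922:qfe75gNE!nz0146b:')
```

Pattern: zero or more of any character except [w14] (captured as 'word'); then one or more of a digit (lazy) (captured); then one or more of a digit, then zero or more of a word character; then optionally a non-word character (captured); then anchored at the end.
The `?` after the quantifier makes it lazy — it takes as little as possible before letting the rest of the pattern try.
Matches to split on: at [3:38] → '5e93387Q-u8357922:qfe75gNE!nz0146b:'.
`re.split` interleaves the captured-group text with the surrounding fragments.

['411', '5e93387Q-u8357922:qfe75gNE!nz0', '1', ':', '']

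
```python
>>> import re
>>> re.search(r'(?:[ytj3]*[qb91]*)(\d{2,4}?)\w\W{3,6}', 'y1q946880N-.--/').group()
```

'6880N-.--/'

This matches zero or more of one of [ytj3], then zero or more of one of [qb91] (non-capturing group); then 2 to 4 of a digit (lazy) (captured); then a word character, then 3 to 6 of a non-word character.
The match spans [5:15] → '6880N-.--/'.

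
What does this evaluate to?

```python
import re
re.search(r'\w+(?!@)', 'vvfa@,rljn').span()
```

A negative assertion filters positions out without eating any characters.
Unlike `match`, `search` isn't anchored — it looks for the pattern anywhere in the string.
The match spans [0:3] → 'vvf'.

(0, 3)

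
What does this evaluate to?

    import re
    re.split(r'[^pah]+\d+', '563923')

Pattern: one or more of any character except [pah]; then one or more of a digit.
Matches to split on: at [0:6] → '563923'.
`split` removes every match and returns the 2 fragments in between.

['', '']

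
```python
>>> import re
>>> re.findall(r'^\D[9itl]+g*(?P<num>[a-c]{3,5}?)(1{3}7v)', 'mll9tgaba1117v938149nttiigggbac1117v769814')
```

[('aba', '1117v')]

Pattern: anchored at the start of the string; then a non-digit, then one or more of one of [9itl], then zero or more of a literal 'g'; then 3 to 5 of a character in [a-c] (lazy) (captured as 'num'); then exactly 3 of a literal '1', then the literal '7v' (captured).
With 2 capturing groups, `findall` returns a 2-tuple per match.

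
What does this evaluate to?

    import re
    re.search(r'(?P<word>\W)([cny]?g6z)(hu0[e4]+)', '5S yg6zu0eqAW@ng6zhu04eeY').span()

This matches a non-word character (captured as 'word'); then optionally one of [cny], then the literal 'g6z' (captured); then the literal 'hu0', then one or more of one of [e4] (captured).
Unlike `match`, `search` isn't anchored — it looks for the pattern anywhere in the string.
The match spans [13:24] → '@ng6zhu04ee'.
Captured: group 1 = '@', group 2 = 'ng6z', group 3 = 'hu04ee'.

(13, 24)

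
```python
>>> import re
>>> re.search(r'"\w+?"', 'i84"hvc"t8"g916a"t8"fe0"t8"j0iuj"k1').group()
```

'"hvc"'

`search` walks the string left to right and returns the first match it finds.
The match spans [3:8] → '"hvc"'.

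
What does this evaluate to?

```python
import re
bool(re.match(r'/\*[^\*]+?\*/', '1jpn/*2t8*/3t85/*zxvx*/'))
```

False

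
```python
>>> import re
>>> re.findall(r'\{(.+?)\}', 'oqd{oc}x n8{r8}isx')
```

['oc', 'r8']

Walking the string: at [3:7] match '{oc}', group 1 = 'oc'; at [11:15] match '{r8}', group 1 = 'r8'.
One capturing group, so `findall` returns just the captured substring from each match — 2 in all.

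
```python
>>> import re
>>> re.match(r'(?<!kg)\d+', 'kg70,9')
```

None

`re.match` only tries the pattern at the start of the string.
Here the pattern fails at index 0, so the call returns None.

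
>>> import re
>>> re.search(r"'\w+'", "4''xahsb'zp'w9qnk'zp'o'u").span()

(2, 9)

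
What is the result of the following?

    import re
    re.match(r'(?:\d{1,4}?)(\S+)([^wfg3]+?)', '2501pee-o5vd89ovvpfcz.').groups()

('501pee-o5vd89ovvpfcz', '.')

This matches 1 to 4 of a digit (lazy) (non-capturing group); then one or more of a non-whitespace character (captured); then one or more of any character except [wfg3] (lazy) (captured).
With the lazy modifier that quantifier settles for the fewest repetitions that let the rest of the pattern succeed (the atoms after it are unaffected and can still be greedy).
`re.match` only tries the pattern at the start of the string.
The match spans [0:22] → '2501pee-o5vd89ovvpfcz.'.
Captured: group 1 = '501pee-o5vd89ovvpfcz', group 2 = '.'.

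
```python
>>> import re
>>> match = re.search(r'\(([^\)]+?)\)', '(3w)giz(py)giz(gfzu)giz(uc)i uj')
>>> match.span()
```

The match spans [0:4] → '(3w)'.

(0, 4)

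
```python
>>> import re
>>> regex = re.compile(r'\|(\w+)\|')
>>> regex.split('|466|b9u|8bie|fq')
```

['', '466', 'b9u', '8bie', 'fq']

Matches to split on: at [0:5] → '|466|'; at [8:14] → '|8bie|'.
Because the pattern has a capturing group, `split` also inserts each captured text between the pieces.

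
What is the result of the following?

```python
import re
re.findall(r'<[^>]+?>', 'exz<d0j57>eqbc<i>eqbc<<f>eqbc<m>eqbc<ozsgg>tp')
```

['<d0j57>', '<i>', '<<f>', '<m>', '<ozsgg>']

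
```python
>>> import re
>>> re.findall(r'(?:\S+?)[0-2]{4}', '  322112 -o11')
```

With the lazy modifier that quantifier settles for the fewest repetitions that let the rest of the pattern succeed (the atoms after it are unaffected and can still be greedy).
Since nothing is captured, `findall` lists the 1 matched substring directly.

['32211']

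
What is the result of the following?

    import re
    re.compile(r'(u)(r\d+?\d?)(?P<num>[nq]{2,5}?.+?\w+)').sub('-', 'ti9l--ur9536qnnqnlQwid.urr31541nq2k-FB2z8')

'ti9l---.urr31541nq2k-FB2z8'

Pattern: a literal 'u' (captured); then the literal 'r', then one or more of a digit (lazy), then optionally a digit (captured); then 2 to 5 of one of [nq] (lazy), then one or more of any character (lazy), then one or more of a word character (captured as 'num').
Matches: at [6:22] → 'ur9536qnnqnlQwid'.
Each match is replaced by '-'.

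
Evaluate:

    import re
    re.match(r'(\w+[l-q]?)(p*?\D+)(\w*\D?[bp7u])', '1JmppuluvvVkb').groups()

This matches one or more of a word character, then optionally a character in [l-q] (captured); then zero or more of a literal 'p' (lazy), then one or more of a non-digit (captured); then zero or more of a word character, then optionally a non-digit, then one of [bp7u] (captured).
`match` is anchored at position 0; if the pattern doesn't fit there, it returns None.
The match spans [0:13] → '1JmppuluvvVkb'.
Captured: group 1 = '1JmppuluvvV', group 2 = 'k', group 3 = 'b'.

('1JmppuluvvV', 'k', 'b')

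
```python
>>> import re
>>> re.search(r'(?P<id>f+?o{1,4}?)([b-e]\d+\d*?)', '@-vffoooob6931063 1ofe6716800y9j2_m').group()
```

The match spans [3:17] → 'ffoooob6931063'.

'ffoooob6931063'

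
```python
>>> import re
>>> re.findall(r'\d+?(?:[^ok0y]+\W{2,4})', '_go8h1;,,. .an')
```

This matches one or more of a digit (lazy); then one or more of any character except [ok0y], then 2 to 4 of a non-word character (non-capturing group).
Matches: at [3:12] → '8h1;,,. .'.
Since nothing is captured, `findall` lists the 1 matched substring directly.

['8h1;,,. .']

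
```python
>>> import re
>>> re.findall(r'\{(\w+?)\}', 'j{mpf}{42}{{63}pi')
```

['mpf', '42', '63']

With a single group, `findall` returns only what that group captured — 3 items.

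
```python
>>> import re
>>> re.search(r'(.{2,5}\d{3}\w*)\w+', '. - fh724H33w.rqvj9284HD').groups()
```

This matches 2 to 5 of any character, then exactly 3 of a digit, then zero or more of a word character (captured); then one or more of a word character.
`search` walks the string left to right and returns the first match it finds.
The match spans [1:13] → ' - fh724H33w'.
Captured: group 1 = ' - fh724H33'.

(' - fh724H33',)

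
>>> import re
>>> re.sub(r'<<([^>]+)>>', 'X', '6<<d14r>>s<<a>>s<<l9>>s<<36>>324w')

'6XsXsXsX324w'

Matches: at [1:9] → '<<d14r>>'; at [10:15] → '<<a>>'; at [16:22] → '<<l9>>'; at [23:29] → '<<36>>'.
`sub` substitutes 'X' at each match site.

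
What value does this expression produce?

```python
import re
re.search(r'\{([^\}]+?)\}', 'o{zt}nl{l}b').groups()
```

`re.search` tries every starting position until one works.
The match spans [1:5] → '{zt}'.
Captured: group 1 = 'zt'.

('zt',)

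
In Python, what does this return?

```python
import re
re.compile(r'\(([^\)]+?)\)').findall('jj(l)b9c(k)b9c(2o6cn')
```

['l', 'k']

`findall` collects group 1 from each match (2 total).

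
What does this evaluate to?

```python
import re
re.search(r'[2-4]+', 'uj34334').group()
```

'34334'

The pattern matches one or more of a character in [2-4].
`re.search` scans for the first position where the pattern succeeds.
The match spans [2:7] → '34334'.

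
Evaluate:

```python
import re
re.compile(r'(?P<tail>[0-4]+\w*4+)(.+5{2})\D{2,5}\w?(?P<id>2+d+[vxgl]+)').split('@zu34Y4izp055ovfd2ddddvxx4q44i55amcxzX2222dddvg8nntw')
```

['@zu', '34Y4izp055ovfd2ddddvxx4q44', 'i55', '2222dddvg', '8nntw']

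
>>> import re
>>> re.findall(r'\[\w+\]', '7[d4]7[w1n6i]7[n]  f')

['[d4]', '[w1n6i]', '[n]']

`findall` yields the raw match text (3 of them) because the pattern has no groups.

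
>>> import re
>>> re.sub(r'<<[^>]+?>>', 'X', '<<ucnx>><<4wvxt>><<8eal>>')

'XXX'

Matches: at [0:8] → '<<ucnx>>'; at [8:17] → '<<4wvxt>>'; at [17:25] → '<<8eal>>'.
Every occurrence is swapped for 'X'.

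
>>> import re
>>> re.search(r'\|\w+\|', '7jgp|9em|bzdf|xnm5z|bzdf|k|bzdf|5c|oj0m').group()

'|9em|'

The match spans [4:9] → '|9em|'.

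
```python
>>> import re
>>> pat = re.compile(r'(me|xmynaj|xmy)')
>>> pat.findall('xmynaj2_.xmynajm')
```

`|` is ordered: at each position the engine commits to the first alternative that works.
Matches: at [0:6] match 'xmynaj', group 1 = 'xmynaj'; at [9:15] match 'xmynaj', group 1 = 'xmynaj'.
`findall` collects group 1 from each match (2 total).

['xmynaj', 'xmynaj']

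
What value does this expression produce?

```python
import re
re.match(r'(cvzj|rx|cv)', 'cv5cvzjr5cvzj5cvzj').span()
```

(0, 2)

`match` is anchored at position 0; if the pattern doesn't fit there, it returns None.
The match spans [0:2] → 'cv'.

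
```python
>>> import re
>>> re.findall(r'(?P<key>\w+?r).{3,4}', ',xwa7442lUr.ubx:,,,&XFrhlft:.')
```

['xwa7442lUr', 'XFr']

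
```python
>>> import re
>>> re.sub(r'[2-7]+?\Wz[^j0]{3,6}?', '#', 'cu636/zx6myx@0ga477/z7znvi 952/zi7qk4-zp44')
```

With the lazy modifier that quantifier settles for the fewest repetitions that let the rest of the pattern succeed (the atoms after it are unaffected and can still be greedy).
`sub` substitutes '#' at each match site.

'cu#yx@0ga#vi 9#k#'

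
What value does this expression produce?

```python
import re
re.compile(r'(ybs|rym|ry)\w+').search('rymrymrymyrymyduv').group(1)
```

'rym'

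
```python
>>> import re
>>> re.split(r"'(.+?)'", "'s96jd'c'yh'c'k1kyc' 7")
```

With the lazy modifier that quantifier settles for the fewest repetitions that let the rest of the pattern succeed (the atoms after it are unaffected and can still be greedy).
Matches to split on: at [0:7] → "'s96jd'"; at [8:12] → "'yh'"; at [13:20] → "'k1kyc'".
Because the pattern has a capturing group, `split` also inserts each captured text between the pieces.

['', 's96jd', 'c', 'yh', 'c', 'k1kyc', ' 7']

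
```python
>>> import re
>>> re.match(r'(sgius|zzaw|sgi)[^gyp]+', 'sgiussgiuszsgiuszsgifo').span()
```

(0, 6)

`match` is anchored at position 0; if the pattern doesn't fit there, it returns None.
The match spans [0:6] → 'sgiuss'.
Captured: group 1 = 'sgius'.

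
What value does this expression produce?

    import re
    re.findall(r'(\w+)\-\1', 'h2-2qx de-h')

['2']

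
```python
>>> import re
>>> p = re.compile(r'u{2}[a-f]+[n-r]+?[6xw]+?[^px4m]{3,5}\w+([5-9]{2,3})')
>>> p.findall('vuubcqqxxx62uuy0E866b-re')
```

One capturing group, so `findall` returns just the captured substring from the one match — 1 in all.

['66']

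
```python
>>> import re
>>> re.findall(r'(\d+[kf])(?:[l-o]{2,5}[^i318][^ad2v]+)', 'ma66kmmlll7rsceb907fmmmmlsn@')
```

['66k']

Pattern: one or more of a digit, then one of [kf] (captured); then 2 to 5 of a character in [l-o], then any character except [i318], then one or more of any character except [ad2v] (non-capturing group).
Matches: at [2:28] match '66kmmlll7rsceb907fmmmmlsn@', group 1 = '66k'.
With a single group, `findall` returns only what that group captured — 1 item.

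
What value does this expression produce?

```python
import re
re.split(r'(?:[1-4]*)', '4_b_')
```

The pattern matches zero or more of a character in [1-4] (non-capturing group).
Splitting on the pattern gives 6 pieces.

['', '', '_', 'b', '_', '']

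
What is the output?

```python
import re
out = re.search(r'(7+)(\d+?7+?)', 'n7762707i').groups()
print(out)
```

('77', '627')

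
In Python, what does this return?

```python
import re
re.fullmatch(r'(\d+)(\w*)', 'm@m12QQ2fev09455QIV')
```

None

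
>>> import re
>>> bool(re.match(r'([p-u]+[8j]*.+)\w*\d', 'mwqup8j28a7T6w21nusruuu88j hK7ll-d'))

False

The pattern matches one or more of a character in [p-u], then zero or more of one of [8j], then one or more of any character (captured); then zero or more of a word character, then a digit.
`match` is anchored at position 0; if the pattern doesn't fit there, it returns None.
Here the string doesn't start with a match, so the call returns None, and `bool(None)` is False.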